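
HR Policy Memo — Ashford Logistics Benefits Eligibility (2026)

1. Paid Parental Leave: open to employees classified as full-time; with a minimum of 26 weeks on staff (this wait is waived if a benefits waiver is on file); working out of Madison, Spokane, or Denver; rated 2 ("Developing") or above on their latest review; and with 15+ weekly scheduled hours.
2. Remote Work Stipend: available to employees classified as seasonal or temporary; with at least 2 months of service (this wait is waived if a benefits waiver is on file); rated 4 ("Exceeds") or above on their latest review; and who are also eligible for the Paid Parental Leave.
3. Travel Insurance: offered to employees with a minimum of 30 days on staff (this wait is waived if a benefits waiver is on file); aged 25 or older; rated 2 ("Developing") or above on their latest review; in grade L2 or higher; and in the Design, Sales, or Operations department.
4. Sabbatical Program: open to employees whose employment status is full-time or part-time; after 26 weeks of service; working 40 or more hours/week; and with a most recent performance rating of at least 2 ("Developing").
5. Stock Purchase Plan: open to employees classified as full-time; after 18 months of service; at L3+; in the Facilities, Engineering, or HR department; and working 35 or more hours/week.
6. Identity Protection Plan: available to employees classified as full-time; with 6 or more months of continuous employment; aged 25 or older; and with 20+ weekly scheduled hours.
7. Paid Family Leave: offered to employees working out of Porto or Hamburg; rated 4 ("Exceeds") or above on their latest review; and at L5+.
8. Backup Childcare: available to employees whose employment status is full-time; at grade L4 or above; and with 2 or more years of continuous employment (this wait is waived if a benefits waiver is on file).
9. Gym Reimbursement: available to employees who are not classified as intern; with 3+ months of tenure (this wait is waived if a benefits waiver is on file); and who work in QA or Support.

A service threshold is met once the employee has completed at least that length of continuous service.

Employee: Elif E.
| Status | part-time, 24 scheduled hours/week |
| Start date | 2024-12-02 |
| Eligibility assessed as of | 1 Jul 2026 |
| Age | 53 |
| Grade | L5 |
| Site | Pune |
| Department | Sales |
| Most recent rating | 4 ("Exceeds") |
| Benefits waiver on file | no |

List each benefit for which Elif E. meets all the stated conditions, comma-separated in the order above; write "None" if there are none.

Service from 2024-12-02 to 1 Jul 2026: 576 days.
Paid Parental Leave — status part-time ✗ (requires full-time) → not eligible.
Remote Work Stipend — status part-time ✗ (requires seasonal or temporary) → not eligible.
Travel Insurance — no waiver, service 576 days ≥ 30 days ✓; age 53 ≥ 25 ✓; rating 4 ≥ 2 ✓; grade L5 ≥ L2 ✓; dept Sales ✓ → eligible.
Sabbatical Program — status part-time ✓; service 576 days ≥ 26 weeks (≈182 days) ✓; 24 hrs/wk < 40 ✗ → not eligible.
Stock Purchase Plan — status part-time ✗ (requires full-time) → not eligible.
Identity Protection Plan — status part-time ✗ (requires full-time) → not eligible.
Paid Family Leave — site Pune ✗ (not Porto or Hamburg) → not eligible.
Backup Childcare — status part-time ✗ (requires full-time) → not eligible.
Gym Reimbursement — status part-time ✓ (not excluded); no waiver, service 576 days ≥ 3 months (≈90 days) ✓; dept Sales ✗ → not eligible.

Travel Insurance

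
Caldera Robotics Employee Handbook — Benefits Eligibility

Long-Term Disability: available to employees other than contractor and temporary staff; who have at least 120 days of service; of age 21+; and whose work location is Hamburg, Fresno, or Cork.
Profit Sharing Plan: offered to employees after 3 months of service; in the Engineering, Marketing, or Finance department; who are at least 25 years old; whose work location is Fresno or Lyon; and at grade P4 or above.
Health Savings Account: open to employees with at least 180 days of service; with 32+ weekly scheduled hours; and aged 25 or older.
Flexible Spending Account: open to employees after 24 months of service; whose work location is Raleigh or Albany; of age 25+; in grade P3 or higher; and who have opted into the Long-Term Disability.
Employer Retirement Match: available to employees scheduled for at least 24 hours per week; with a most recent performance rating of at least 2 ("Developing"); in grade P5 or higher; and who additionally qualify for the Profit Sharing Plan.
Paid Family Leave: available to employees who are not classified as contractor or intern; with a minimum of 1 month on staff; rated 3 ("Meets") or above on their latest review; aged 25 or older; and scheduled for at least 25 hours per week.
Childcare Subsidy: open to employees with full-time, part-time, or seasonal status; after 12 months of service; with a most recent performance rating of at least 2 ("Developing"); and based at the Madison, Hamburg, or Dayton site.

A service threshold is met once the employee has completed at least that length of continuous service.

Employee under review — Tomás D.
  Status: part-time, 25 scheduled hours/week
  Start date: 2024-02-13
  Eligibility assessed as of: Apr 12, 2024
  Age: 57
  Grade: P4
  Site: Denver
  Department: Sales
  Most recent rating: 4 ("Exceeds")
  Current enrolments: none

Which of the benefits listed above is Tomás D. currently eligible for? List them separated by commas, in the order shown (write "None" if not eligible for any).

Paid Family Leave

Service from 2024-02-13 to Apr 12, 2024: 59 days.
Long-Term Disability — status part-time ✓ (not excluded); service 59 days < 120 days ✗ → not eligible.
Profit Sharing Plan — service 59 days < 3 months (≈90 days) ✗ → not eligible.
Health Savings Account — service 59 days < 180 days ✗ → not eligible.
Flexible Spending Account — service 59 days < 24 months (≈720 days) ✗ → not eligible.
Employer Retirement Match — 25 hrs/wk ≥ 24 ✓; rating 4 ≥ 2 ✓; grade P4 < P5 ✗ → not eligible.
Paid Family Leave — status part-time ✓ (not excluded); service 59 days ≥ 1 month (≈30 days) ✓; rating 4 ≥ 3 ✓; age 57 ≥ 25 ✓; 25 hrs/wk ≥ 25 ✓ → eligible.
Childcare Subsidy — status part-time ✓; service 59 days < 12 months (≈360 days) ✗ → not eligible.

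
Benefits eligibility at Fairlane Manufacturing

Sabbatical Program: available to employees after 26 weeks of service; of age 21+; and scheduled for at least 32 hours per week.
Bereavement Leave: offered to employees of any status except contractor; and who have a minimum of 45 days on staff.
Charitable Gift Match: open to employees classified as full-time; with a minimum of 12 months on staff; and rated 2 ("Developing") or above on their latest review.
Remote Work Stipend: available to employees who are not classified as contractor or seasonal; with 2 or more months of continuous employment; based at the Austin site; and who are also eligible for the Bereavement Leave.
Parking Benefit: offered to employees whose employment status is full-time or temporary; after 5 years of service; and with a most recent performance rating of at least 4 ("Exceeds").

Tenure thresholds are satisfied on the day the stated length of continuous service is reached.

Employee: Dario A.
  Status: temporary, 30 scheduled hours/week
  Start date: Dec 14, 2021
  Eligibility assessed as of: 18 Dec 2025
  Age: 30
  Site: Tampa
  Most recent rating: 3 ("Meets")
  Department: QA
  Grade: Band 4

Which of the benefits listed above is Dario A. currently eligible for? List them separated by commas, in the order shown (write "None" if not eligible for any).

Bereavement Leave

Service from Dec 14, 2021 to 18 Dec 2025: 1465 days.
Sabbatical Program — service 1465 days ≥ 26 weeks (≈182 days) ✓; age 30 ≥ 21 ✓; 30 hrs/wk < 32 ✗ → not eligible.
Bereavement Leave — status temporary ✓ (not excluded); service 1465 days ≥ 45 days ✓ → eligible.
Charitable Gift Match — status temporary ✗ (requires full-time) → not eligible.
Remote Work Stipend — status temporary ✓ (not excluded); service 1465 days ≥ 2 months (≈60 days) ✓; site Tampa ✗ (not Austin) → not eligible.
Parking Benefit — status temporary ✓; service 1465 days < 5 years (≈1825 days) ✗ → not eligible.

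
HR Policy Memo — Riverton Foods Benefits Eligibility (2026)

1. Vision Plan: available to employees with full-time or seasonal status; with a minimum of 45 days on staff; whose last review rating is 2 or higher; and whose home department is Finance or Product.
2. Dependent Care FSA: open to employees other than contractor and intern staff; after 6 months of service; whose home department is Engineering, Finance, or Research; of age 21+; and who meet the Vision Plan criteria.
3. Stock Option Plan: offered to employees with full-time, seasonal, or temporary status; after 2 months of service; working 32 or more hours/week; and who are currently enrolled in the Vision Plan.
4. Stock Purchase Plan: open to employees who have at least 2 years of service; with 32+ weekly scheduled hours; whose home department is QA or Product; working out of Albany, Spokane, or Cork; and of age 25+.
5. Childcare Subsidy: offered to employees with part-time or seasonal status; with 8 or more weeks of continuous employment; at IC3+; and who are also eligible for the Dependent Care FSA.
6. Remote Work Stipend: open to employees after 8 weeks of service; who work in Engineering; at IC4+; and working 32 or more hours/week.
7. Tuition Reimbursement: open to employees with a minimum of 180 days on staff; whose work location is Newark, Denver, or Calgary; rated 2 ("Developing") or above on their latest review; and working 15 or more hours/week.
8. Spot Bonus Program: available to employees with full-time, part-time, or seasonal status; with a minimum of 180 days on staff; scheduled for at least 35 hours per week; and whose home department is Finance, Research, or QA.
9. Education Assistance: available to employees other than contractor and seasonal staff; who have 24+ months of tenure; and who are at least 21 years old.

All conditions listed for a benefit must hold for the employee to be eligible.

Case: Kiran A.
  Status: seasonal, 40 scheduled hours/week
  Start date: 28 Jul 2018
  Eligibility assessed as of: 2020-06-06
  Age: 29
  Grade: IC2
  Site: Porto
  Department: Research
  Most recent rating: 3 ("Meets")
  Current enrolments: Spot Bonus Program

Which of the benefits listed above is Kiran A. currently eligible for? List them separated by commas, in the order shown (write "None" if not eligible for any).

Service from 28 Jul 2018 to 2020-06-06: 679 days.
Vision Plan — status seasonal ✓; service 679 days ≥ 45 days ✓; rating 3 ≥ 2 ✓; dept Research ✗ → not eligible.
Dependent Care FSA — status seasonal ✓ (not excluded); service 679 days ≥ 6 months (≈180 days) ✓; dept Research ✓; age 29 ≥ 21 ✓; not eligible for Vision Plan ✗ → not eligible.
Stock Option Plan — status seasonal ✓; service 679 days ≥ 2 months (≈60 days) ✓; 40 hrs/wk ≥ 32 ✓; not enrolled in Vision Plan ✗ → not eligible.
Stock Purchase Plan — service 679 days < 2 years (≈730 days) ✗ → not eligible.
Childcare Subsidy — status seasonal ✓; service 679 days ≥ 8 weeks (≈56 days) ✓; grade IC2 < IC3 ✗ → not eligible.
Remote Work Stipend — service 679 days ≥ 8 weeks (≈56 days) ✓; dept Research ✗ → not eligible.
Tuition Reimbursement — service 679 days ≥ 180 days ✓; site Porto ✗ (not Newark, Denver, or Calgary) → not eligible.
Spot Bonus Program — status seasonal ✓; service 679 days ≥ 180 days ✓; 40 hrs/wk ≥ 35 ✓; dept Research ✓ → eligible.
Education Assistance — status seasonal ✗ (excluded) → not eligible.

Spot Bonus Program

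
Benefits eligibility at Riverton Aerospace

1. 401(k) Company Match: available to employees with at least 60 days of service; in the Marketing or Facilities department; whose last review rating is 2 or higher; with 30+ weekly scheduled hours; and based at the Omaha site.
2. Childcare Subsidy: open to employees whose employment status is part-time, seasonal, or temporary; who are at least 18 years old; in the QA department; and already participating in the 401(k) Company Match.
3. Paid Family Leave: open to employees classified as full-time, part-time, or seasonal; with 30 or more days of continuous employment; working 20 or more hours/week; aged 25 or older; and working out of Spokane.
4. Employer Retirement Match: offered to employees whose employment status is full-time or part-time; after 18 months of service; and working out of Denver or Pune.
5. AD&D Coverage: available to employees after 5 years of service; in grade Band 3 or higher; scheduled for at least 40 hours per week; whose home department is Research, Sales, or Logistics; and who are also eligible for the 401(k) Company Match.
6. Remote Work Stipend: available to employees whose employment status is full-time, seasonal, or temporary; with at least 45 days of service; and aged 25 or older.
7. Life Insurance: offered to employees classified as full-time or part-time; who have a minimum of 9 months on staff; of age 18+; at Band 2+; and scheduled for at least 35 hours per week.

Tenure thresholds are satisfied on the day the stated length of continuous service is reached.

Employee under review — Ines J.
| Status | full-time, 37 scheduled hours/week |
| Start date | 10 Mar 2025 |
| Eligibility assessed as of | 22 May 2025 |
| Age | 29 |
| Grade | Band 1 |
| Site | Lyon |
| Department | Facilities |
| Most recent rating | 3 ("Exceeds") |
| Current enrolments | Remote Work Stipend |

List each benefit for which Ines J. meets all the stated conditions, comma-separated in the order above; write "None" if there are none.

Service from 10 Mar 2025 to 22 May 2025: 73 days.
401(k) Company Match — service 73 days ≥ 60 days ✓; dept Facilities ✓; rating 3 ≥ 2 ✓; 37 hrs/wk ≥ 30 ✓; site Lyon ✗ (not Omaha) → not eligible.
Childcare Subsidy — status full-time ✗ (requires part-time, seasonal, or temporary) → not eligible.
Paid Family Leave — status full-time ✓; service 73 days ≥ 30 days ✓; 37 hrs/wk ≥ 20 ✓; age 29 ≥ 25 ✓; site Lyon ✗ (not Spokane) → not eligible.
Employer Retirement Match — status full-time ✓; service 73 days < 18 months (≈540 days) ✗ → not eligible.
AD&D Coverage — service 73 days < 5 years (≈1825 days) ✗ → not eligible.
Remote Work Stipend — status full-time ✓; service 73 days ≥ 45 days ✓; age 29 ≥ 25 ✓ → eligible.
Life Insurance — status full-time ✓; service 73 days < 9 months (≈270 days) ✗ → not eligible.

Remote Work Stipend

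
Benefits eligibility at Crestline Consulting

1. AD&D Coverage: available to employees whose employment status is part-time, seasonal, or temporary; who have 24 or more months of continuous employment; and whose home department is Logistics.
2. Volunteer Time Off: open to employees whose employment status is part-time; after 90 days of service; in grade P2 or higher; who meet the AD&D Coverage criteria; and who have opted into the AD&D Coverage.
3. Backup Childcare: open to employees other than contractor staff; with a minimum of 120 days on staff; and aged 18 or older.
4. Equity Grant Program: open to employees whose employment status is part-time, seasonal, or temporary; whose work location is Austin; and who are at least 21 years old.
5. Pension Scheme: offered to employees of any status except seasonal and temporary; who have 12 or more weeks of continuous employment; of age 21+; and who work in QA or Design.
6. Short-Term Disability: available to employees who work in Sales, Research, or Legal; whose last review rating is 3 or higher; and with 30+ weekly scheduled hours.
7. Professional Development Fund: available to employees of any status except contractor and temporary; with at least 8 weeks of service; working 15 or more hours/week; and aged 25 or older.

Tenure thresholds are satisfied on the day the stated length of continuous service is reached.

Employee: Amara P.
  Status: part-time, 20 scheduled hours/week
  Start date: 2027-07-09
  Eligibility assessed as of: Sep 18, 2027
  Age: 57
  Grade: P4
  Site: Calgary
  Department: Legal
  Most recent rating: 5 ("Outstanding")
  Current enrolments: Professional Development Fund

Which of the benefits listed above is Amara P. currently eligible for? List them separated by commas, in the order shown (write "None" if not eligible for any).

Service from 2027-07-09 to Sep 18, 2027: 71 days.
AD&D Coverage — status part-time ✓; service 71 days < 24 months (≈720 days) ✗ → not eligible.
Volunteer Time Off — status part-time ✓; service 71 days < 90 days ✗ → not eligible.
Backup Childcare — status part-time ✓ (not excluded); service 71 days < 120 days ✗ → not eligible.
Equity Grant Program — status part-time ✓; site Calgary ✗ (not Austin) → not eligible.
Pension Scheme — status part-time ✓ (not excluded); service 71 days < 12 weeks (≈84 days) ✗ → not eligible.
Short-Term Disability — dept Legal ✓; rating 5 ≥ 3 ✓; 20 hrs/wk < 30 ✗ → not eligible.
Professional Development Fund — status part-time ✓ (not excluded); service 71 days ≥ 8 weeks (≈56 days) ✓; 20 hrs/wk ≥ 15 ✓; age 57 ≥ 25 ✓ → eligible.

Professional Development Fund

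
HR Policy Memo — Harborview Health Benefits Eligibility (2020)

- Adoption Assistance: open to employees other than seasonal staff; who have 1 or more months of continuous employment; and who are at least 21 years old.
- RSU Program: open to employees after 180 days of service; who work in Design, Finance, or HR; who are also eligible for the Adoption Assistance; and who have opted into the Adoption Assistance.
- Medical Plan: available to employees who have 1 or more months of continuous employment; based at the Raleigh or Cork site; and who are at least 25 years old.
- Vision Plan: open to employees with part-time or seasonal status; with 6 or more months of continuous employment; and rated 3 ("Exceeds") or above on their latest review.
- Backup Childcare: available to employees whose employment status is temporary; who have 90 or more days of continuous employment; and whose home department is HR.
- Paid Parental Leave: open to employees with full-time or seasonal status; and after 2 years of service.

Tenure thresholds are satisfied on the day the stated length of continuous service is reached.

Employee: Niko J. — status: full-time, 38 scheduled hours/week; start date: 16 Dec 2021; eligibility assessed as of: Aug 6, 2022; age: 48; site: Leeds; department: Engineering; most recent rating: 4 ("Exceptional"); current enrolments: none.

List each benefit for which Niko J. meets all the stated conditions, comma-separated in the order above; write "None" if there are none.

Adoption Assistance

Service from 16 Dec 2021 to Aug 6, 2022: 233 days.
Adoption Assistance — status full-time ✓ (not excluded); service 233 days ≥ 1 month (≈30 days) ✓; age 48 ≥ 21 ✓ → eligible.
RSU Program — service 233 days ≥ 180 days ✓; dept Engineering ✗ → not eligible.
Medical Plan — service 233 days ≥ 1 month (≈30 days) ✓; site Leeds ✗ (not Raleigh or Cork) → not eligible.
Vision Plan — status full-time ✗ (requires part-time or seasonal) → not eligible.
Backup Childcare — status full-time ✗ (requires temporary) → not eligible.
Paid Parental Leave — status full-time ✓; service 233 days < 2 years (≈730 days) ✗ → not eligible.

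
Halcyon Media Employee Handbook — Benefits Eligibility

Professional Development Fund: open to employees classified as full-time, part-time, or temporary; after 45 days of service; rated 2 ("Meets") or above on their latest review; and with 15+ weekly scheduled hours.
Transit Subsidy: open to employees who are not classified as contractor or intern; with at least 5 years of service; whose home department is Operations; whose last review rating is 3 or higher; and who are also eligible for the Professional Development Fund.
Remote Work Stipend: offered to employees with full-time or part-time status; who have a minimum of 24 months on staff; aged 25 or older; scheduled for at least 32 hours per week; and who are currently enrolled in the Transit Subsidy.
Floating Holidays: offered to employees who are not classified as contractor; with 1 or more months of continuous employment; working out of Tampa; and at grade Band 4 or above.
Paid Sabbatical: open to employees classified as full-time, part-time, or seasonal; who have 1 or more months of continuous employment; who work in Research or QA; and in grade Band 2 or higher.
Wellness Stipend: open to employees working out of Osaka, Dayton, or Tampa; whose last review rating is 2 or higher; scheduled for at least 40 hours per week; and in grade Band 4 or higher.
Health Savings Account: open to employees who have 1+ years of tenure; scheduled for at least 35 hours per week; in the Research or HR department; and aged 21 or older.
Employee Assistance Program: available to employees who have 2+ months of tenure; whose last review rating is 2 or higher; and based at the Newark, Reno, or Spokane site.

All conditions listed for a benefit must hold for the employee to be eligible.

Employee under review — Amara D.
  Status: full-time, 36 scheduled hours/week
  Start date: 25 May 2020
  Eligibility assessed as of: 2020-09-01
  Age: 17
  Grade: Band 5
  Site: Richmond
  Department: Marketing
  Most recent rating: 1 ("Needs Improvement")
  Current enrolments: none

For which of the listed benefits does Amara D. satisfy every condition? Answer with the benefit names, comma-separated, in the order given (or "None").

Service from 25 May 2020 to 2020-09-01: 99 days.
Professional Development Fund — status full-time ✓; service 99 days ≥ 45 days ✓; rating 1 < 2 ✗ → not eligible.
Transit Subsidy — status full-time ✓ (not excluded); service 99 days < 5 years (≈1825 days) ✗ → not eligible.
Remote Work Stipend — status full-time ✓; service 99 days < 24 months (≈720 days) ✗ → not eligible.
Floating Holidays — status full-time ✓ (not excluded); service 99 days ≥ 1 month (≈30 days) ✓; site Richmond ✗ (not Tampa) → not eligible.
Paid Sabbatical — status full-time ✓; service 99 days ≥ 1 month (≈30 days) ✓; dept Marketing ✗ → not eligible.
Wellness Stipend — site Richmond ✗ (not Osaka, Dayton, or Tampa) → not eligible.
Health Savings Account — service 99 days < 1 year (≈365 days) ✗ → not eligible.
Employee Assistance Program — service 99 days ≥ 2 months (≈60 days) ✓; rating 1 < 2 ✗ → not eligible.

None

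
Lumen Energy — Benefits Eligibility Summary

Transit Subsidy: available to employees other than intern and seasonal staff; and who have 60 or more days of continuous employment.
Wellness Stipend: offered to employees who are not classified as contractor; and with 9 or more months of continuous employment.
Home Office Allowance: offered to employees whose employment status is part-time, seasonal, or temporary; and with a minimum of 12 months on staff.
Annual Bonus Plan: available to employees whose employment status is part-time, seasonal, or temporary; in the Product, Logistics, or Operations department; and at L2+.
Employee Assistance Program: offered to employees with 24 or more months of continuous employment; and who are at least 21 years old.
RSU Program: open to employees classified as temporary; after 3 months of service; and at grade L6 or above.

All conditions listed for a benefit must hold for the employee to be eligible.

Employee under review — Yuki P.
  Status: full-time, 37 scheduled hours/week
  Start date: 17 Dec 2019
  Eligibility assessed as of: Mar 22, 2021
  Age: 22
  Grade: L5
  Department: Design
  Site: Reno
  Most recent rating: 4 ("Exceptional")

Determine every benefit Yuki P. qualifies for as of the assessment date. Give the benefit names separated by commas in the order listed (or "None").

Service from 17 Dec 2019 to Mar 22, 2021: 461 days.
Transit Subsidy — status full-time ✓ (not excluded); service 461 days ≥ 60 days ✓ → eligible.
Wellness Stipend — status full-time ✓ (not excluded); service 461 days ≥ 9 months (≈270 days) ✓ → eligible.
Home Office Allowance — status full-time ✗ (requires part-time, seasonal, or temporary) → not eligible.
Annual Bonus Plan — status full-time ✗ (requires part-time, seasonal, or temporary) → not eligible.
Employee Assistance Program — service 461 days < 24 months (≈720 days) ✗ → not eligible.
RSU Program — status full-time ✗ (requires temporary) → not eligible.

Transit Subsidy, Wellness Stipend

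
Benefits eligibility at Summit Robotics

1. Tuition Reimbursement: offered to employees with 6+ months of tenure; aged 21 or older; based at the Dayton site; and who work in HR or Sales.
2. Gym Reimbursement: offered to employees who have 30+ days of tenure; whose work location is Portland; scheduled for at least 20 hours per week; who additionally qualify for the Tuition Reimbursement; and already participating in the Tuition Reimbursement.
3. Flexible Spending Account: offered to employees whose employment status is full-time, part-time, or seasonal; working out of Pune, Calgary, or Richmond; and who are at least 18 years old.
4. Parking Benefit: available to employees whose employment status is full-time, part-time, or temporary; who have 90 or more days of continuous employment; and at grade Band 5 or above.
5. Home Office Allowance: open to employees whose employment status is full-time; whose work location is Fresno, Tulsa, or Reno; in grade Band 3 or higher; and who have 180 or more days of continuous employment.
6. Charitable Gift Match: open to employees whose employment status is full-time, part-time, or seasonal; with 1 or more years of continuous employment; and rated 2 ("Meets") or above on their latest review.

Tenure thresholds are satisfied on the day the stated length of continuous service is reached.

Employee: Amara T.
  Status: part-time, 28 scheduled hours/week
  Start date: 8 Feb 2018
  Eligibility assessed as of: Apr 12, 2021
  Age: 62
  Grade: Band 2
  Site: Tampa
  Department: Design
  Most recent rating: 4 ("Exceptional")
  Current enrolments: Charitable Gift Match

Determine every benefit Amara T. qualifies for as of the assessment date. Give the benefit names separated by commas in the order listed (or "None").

Charitable Gift Match

Service from 8 Feb 2018 to Apr 12, 2021: 1159 days.
Tuition Reimbursement — service 1159 days ≥ 6 months (≈180 days) ✓; age 62 ≥ 21 ✓; site Tampa ✗ (not Dayton) → not eligible.
Gym Reimbursement — service 1159 days ≥ 30 days ✓; site Tampa ✗ (not Portland) → not eligible.
Flexible Spending Account — status part-time ✓; site Tampa ✗ (not Pune, Calgary, or Richmond) → not eligible.
Parking Benefit — status part-time ✓; service 1159 days ≥ 90 days ✓; grade Band 2 < Band 5 ✗ → not eligible.
Home Office Allowance — status part-time ✗ (requires full-time) → not eligible.
Charitable Gift Match — status part-time ✓; service 1159 days ≥ 1 year (≈365 days) ✓; rating 4 ≥ 2 ✓ → eligible.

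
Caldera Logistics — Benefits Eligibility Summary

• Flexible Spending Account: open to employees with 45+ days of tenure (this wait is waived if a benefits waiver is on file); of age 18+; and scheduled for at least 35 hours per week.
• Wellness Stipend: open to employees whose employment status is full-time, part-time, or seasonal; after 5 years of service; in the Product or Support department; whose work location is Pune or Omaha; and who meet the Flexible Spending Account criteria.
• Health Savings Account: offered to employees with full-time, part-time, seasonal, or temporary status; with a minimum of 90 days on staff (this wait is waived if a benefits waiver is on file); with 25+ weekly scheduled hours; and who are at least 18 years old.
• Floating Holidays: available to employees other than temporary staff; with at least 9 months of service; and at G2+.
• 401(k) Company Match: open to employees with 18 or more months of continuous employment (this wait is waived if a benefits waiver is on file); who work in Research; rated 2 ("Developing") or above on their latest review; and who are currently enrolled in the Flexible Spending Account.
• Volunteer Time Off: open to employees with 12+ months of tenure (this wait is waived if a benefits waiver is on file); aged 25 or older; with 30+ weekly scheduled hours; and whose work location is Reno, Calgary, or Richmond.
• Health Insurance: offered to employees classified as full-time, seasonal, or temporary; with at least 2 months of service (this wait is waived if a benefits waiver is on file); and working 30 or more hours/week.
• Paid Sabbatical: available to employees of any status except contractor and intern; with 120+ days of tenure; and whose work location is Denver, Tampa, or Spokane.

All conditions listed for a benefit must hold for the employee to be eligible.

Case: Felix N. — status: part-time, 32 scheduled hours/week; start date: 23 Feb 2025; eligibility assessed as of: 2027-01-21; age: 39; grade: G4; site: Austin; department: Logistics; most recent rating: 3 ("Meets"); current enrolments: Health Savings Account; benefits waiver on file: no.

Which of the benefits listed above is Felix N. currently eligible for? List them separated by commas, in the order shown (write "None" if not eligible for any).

Health Savings Account, Floating Holidays

Service from 23 Feb 2025 to 2027-01-21: 697 days.
Flexible Spending Account — no waiver, service 697 days ≥ 45 days ✓; age 39 ≥ 18 ✓; 32 hrs/wk < 35 ✗ → not eligible.
Wellness Stipend — status part-time ✓; service 697 days < 5 years (≈1825 days) ✗ → not eligible.
Health Savings Account — status part-time ✓; no waiver, service 697 days ≥ 90 days ✓; 32 hrs/wk ≥ 25 ✓; age 39 ≥ 18 ✓ → eligible.
Floating Holidays — status part-time ✓ (not excluded); service 697 days ≥ 9 months (≈270 days) ✓; grade G4 ≥ G2 ✓ → eligible.
401(k) Company Match — no waiver, service 697 days ≥ 18 months (≈540 days) ✓; dept Logistics ✗ → not eligible.
Volunteer Time Off — no waiver, service 697 days ≥ 12 months (≈360 days) ✓; age 39 ≥ 25 ✓; 32 hrs/wk ≥ 30 ✓; site Austin ✗ (not Reno, Calgary, or Richmond) → not eligible.
Health Insurance — status part-time ✗ (requires full-time, seasonal, or temporary) → not eligible.
Paid Sabbatical — status part-time ✓ (not excluded); service 697 days ≥ 120 days ✓; site Austin ✗ (not Denver, Tampa, or Spokane) → not eligible.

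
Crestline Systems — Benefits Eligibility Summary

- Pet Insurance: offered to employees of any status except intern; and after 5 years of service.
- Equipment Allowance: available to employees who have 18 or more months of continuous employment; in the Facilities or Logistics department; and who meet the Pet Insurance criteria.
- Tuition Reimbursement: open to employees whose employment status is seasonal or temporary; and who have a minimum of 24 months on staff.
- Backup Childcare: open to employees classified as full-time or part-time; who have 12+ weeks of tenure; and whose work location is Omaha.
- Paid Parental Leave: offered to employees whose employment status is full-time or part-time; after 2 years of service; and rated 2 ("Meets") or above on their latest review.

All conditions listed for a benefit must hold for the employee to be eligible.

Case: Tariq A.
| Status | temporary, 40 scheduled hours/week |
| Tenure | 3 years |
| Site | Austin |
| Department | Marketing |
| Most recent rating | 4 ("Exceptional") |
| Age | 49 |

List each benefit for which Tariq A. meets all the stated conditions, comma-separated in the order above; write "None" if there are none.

Pet Insurance — status temporary ✓ (not excluded); service 3 years < 5 years ✗ → not eligible.
Equipment Allowance — service 3 years ≥ 18 months (≈540 days) ✓; dept Marketing ✗ → not eligible.
Tuition Reimbursement — status temporary ✓; service 3 years ≥ 24 months (≈720 days) ✓ → eligible.
Backup Childcare — status temporary ✗ (requires full-time or part-time) → not eligible.
Paid Parental Leave — status temporary ✗ (requires full-time or part-time) → not eligible.

Tuition Reimbursement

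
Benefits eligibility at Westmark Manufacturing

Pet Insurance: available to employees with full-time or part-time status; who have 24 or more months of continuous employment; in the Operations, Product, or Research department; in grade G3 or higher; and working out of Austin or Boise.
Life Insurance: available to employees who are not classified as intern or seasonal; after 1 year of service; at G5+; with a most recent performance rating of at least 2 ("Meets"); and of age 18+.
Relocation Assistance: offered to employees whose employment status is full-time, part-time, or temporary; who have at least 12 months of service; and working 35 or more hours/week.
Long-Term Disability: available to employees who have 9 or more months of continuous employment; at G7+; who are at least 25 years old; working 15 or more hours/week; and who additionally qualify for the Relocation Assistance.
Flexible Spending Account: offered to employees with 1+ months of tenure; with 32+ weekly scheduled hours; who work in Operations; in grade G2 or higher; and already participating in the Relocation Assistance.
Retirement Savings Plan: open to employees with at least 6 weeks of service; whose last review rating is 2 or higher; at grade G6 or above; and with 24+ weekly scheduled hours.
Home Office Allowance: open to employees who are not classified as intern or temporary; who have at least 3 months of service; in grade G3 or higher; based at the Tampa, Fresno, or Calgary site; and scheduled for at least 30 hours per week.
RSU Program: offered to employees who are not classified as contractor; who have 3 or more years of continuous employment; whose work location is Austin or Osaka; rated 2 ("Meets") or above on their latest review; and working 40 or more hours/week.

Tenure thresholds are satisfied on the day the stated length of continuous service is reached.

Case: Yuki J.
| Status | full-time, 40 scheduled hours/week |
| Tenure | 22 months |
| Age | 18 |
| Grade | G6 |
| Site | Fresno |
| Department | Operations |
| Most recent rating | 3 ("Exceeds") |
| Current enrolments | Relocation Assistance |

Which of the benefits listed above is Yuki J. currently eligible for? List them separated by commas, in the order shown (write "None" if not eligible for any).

Pet Insurance — status full-time ✓; service 22 months < 24 months ✗ → not eligible.
Life Insurance — status full-time ✓ (not excluded); service 22 months ≥ 1 year (≈365 days) ✓; grade G6 ≥ G5 ✓; rating 3 ≥ 2 ✓; age 18 ≥ 18 ✓ → eligible.
Relocation Assistance — status full-time ✓; service 22 months ≥ 12 months ✓; 40 hrs/wk ≥ 35 ✓ → eligible.
Long-Term Disability — service 22 months ≥ 9 months ✓; grade G6 < G7 ✗ → not eligible.
Flexible Spending Account — service 22 months ≥ 1 month ✓; 40 hrs/wk ≥ 32 ✓; dept Operations ✓; grade G6 ≥ G2 ✓; enrolled in Relocation Assistance ✓ → eligible.
Retirement Savings Plan — service 22 months ≥ 6 weeks (≈42 days) ✓; rating 3 ≥ 2 ✓; grade G6 ≥ G6 ✓; 40 hrs/wk ≥ 24 ✓ → eligible.
Home Office Allowance — status full-time ✓ (not excluded); service 22 months ≥ 3 months ✓; grade G6 ≥ G3 ✓; site Fresno ✓; 40 hrs/wk ≥ 30 ✓ → eligible.
RSU Program — status full-time ✓ (not excluded); service 22 months < 3 years (≈1095 days) ✗ → not eligible.

Life Insurance, Relocation Assistance, Flexible Spending Account, Retirement Savings Plan, Home Office Allowance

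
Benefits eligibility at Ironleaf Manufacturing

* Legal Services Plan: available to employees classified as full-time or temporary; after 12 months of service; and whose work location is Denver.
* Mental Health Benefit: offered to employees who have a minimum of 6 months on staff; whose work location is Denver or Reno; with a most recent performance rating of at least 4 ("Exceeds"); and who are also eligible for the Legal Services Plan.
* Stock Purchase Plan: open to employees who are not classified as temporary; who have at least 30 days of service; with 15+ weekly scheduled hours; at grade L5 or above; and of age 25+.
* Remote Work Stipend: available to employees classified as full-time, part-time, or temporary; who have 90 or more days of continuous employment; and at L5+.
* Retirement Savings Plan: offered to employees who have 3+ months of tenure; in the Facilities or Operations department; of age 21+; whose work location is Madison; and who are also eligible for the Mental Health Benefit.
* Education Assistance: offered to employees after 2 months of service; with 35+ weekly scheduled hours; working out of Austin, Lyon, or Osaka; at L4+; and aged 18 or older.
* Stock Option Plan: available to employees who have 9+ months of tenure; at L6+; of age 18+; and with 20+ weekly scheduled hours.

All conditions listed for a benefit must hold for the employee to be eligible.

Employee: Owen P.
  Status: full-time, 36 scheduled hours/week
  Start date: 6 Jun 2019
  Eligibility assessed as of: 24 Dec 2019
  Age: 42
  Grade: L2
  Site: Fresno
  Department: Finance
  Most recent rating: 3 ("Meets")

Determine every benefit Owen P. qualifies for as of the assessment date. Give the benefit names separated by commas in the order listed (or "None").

Service from 6 Jun 2019 to 24 Dec 2019: 201 days.
Legal Services Plan — status full-time ✓; service 201 days < 12 months (≈360 days) ✗ → not eligible.
Mental Health Benefit — service 201 days ≥ 6 months (≈180 days) ✓; site Fresno ✗ (not Denver or Reno) → not eligible.
Stock Purchase Plan — status full-time ✓ (not excluded); service 201 days ≥ 30 days ✓; 36 hrs/wk ≥ 15 ✓; grade L2 < L5 ✗ → not eligible.
Remote Work Stipend — status full-time ✓; service 201 days ≥ 90 days ✓; grade L2 < L5 ✗ → not eligible.
Retirement Savings Plan — service 201 days ≥ 3 months (≈90 days) ✓; dept Finance ✗ → not eligible.
Education Assistance — service 201 days ≥ 2 months (≈60 days) ✓; 36 hrs/wk ≥ 35 ✓; site Fresno ✗ (not Austin, Lyon, or Osaka) → not eligible.
Stock Option Plan — service 201 days < 9 months (≈270 days) ✗ → not eligible.

None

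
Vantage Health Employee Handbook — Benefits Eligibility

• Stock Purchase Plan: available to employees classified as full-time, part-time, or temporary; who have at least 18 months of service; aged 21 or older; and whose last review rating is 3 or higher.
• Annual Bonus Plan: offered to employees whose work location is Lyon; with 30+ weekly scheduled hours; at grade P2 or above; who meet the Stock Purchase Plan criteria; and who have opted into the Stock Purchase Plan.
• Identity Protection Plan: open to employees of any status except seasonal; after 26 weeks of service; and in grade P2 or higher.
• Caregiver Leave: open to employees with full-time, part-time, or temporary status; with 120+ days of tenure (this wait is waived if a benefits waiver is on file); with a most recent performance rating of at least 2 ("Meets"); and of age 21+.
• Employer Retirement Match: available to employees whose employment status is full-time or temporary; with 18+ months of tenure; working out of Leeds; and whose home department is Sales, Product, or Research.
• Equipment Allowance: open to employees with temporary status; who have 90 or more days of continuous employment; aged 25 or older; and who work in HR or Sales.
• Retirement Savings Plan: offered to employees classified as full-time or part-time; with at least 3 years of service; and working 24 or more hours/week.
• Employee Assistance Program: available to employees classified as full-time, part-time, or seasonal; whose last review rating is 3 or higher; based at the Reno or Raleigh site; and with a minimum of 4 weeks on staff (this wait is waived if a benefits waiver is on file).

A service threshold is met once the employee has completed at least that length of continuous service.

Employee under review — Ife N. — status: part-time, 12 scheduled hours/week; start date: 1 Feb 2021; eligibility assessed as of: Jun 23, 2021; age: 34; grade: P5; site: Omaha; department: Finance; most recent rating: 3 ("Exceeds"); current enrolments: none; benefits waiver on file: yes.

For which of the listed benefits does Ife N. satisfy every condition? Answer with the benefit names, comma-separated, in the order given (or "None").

Caregiver Leave

Service from 1 Feb 2021 to Jun 23, 2021: 142 days.
Stock Purchase Plan — status part-time ✓; service 142 days < 18 months (≈540 days) ✗ → not eligible.
Annual Bonus Plan — site Omaha ✗ (not Lyon) → not eligible.
Identity Protection Plan — status part-time ✓ (not excluded); service 142 days < 26 weeks (≈182 days) ✗ → not eligible.
Caregiver Leave — status part-time ✓; benefits waiver on file ✓; rating 3 ≥ 2 ✓; age 34 ≥ 21 ✓ → eligible.
Employer Retirement Match — status part-time ✗ (requires full-time or temporary) → not eligible.
Equipment Allowance — status part-time ✗ (requires temporary) → not eligible.
Retirement Savings Plan — status part-time ✓; service 142 days < 3 years (≈1095 days) ✗ → not eligible.
Employee Assistance Program — status part-time ✓; rating 3 ≥ 3 ✓; site Omaha ✗ (not Reno or Raleigh) → not eligible.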